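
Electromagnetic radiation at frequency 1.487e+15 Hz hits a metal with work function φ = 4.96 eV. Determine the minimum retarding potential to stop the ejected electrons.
1.1897 V

The stopping potential V_s satisfies: eV_s = KE_max

First, find KE_max using Einstein's equation:
E_photon = hf = (6.626×10⁻³⁴ J·s)(1.487e+15 Hz) = 6.1497 eV
KE_max = E_photon - φ = 6.1497 - 4.96 = 1.1897 eV

Since eV_s = KE_max:
V_s = KE_max/e = 1.1897 V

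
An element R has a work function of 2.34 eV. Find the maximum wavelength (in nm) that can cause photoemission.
529.85 nm

The threshold wavelength is when the photon energy equals the work function:
hc/λ₀ = φ

Solving for λ₀:
λ₀ = hc/φ = (6.626×10⁻³⁴ J·s)(3×10⁸ m/s) / (2.34 eV × 1.602×10⁻¹⁹ J/eV)
λ₀ = 529.85 nm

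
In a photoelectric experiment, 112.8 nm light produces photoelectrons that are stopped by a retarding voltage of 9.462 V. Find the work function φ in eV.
1.53 eV

The stopping potential gives the maximum kinetic energy: KE_max = eV_s = 9.462 eV

From Einstein's photoelectric equation: KE_max = hc/λ - φ
Rearranging: φ = hc/λ - KE_max

Calculate photon energy:
E_photon = hc/λ = (6.626×10⁻³⁴ J·s)(3×10⁸ m/s) / (112.8×10⁻⁹ m) = 10.9915 eV

Therefore:
φ = 10.9915 - 9.462 = 1.53 eV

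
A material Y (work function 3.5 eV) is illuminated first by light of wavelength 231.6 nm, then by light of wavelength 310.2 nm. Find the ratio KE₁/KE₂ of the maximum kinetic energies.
3.7298

Using Einstein's equation: KE_max = hc/λ - φ

For λ₁ = 231.6 nm:
E₁ = hc/λ₁ = 5.3534 eV
KE₁ = E₁ - φ = 5.3534 - 3.5 = 1.8534 eV

For λ₂ = 310.2 nm:
E₂ = hc/λ₂ = 3.9969 eV
KE₂ = E₂ - φ = 3.9969 - 3.5 = 0.4969 eV

Ratio: KE₁/KE₂ = 1.8534/0.4969 = 3.7298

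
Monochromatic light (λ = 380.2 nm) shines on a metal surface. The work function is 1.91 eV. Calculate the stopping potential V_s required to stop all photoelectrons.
1.3510 V

The stopping potential V_s satisfies: eV_s = KE_max

First, find KE_max using Einstein's equation:
E_photon = hc/λ = 3.2610 eV
KE_max = E_photon - φ = 3.2610 - 1.91 = 1.3510 eV

Since eV_s = KE_max:
V_s = KE_max/e = 1.3510 V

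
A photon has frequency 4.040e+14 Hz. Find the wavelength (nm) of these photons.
742.06 nm

Using the wave equation: c = fλ

Solving for wavelength:
λ = c/f = (3×10⁸ m/s) / (4.040e+14 Hz)
λ = 742.06 nm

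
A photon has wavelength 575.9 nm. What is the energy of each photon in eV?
2.1529 eV

Using E = hf = hc/λ:

E = hc/λ = (6.626×10⁻³⁴ J·s)(3×10⁸ m/s) / (575.9×10⁻⁹ m)
E = 2.1529 eV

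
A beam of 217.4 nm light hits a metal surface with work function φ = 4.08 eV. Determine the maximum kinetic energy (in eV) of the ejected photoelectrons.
1.6230 eV

Using Einstein's photoelectric equation: KE_max = hf - φ = hc/λ - φ

First, calculate the photon energy:
E_photon = hc/λ = (6.626×10⁻³⁴ J·s)(3×10⁸ m/s) / (217.4×10⁻⁹ m)
E_photon = 5.7030 eV

Then, the maximum kinetic energy:
KE_max = E_photon - φ = 5.7030 eV - 4.08 eV = 1.6230 eV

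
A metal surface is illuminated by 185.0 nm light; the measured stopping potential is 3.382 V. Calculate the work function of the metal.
3.32 eV

The stopping potential gives the maximum kinetic energy: KE_max = eV_s = 3.382 eV

From Einstein's photoelectric equation: KE_max = hc/λ - φ
Rearranging: φ = hc/λ - KE_max

Calculate photon energy:
E_photon = hc/λ = (6.626×10⁻³⁴ J·s)(3×10⁸ m/s) / (185.0×10⁻⁹ m) = 6.7018 eV

Therefore:
φ = 6.7018 - 3.382 = 3.32 eV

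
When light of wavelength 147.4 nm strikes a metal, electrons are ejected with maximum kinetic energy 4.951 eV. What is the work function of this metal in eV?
3.46 eV

From Einstein's photoelectric equation: KE_max = hf - φ = hc/λ - φ

Rearranging for φ:
φ = hc/λ - KE_max

Calculate photon energy:
E_photon = hc/λ = 8.4114 eV

Therefore:
φ = 8.4114 - 4.951 = 3.46 eV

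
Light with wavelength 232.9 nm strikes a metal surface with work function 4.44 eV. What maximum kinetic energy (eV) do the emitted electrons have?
0.8835 eV

Using Einstein's photoelectric equation: KE_max = hf - φ = hc/λ - φ

First, calculate the photon energy:
E_photon = hc/λ = (6.626×10⁻³⁴ J·s)(3×10⁸ m/s) / (232.9×10⁻⁹ m)
E_photon = 5.3235 eV

Then, the maximum kinetic energy:
KE_max = E_photon - φ = 5.3235 eV - 4.44 eV = 0.8835 eV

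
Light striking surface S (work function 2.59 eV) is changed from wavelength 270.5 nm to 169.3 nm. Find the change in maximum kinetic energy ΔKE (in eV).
2.7398 eV

Using Einstein's equation: KE_max = hc/λ - φ

For λ₁ = 270.5 nm:
KE₁ = hc/λ₁ - φ = 4.5835 - 2.59 = 1.9935 eV

For λ₂ = 169.3 nm:
KE₂ = hc/λ₂ - φ = 7.3233 - 2.59 = 4.7333 eV

Change in KE:
ΔKE = KE₂ - KE₁ = 4.7333 - 1.9935 = 2.7398 eV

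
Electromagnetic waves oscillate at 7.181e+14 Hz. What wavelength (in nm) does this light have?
417.48 nm

Using the wave equation: c = fλ

Solving for wavelength:
λ = c/f = (3×10⁸ m/s) / (7.181e+14 Hz)
λ = 417.48 nm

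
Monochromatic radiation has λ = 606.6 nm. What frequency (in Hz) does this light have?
4.9422e+14 Hz

Using the wave equation: c = fλ

Solving for frequency:
f = c/λ = (3×10⁸ m/s) / (606.6×10⁻⁹ m)
f = 4.9422e+14 Hz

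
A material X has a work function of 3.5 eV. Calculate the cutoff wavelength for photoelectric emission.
354.24 nm

The threshold wavelength is when the photon energy equals the work function:
hc/λ₀ = φ

Solving for λ₀:
λ₀ = hc/φ = (6.626×10⁻³⁴ J·s)(3×10⁸ m/s) / (3.5 eV × 1.602×10⁻¹⁹ J/eV)
λ₀ = 354.24 nm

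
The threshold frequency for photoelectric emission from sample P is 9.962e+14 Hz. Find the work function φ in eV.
4.12 eV

At the threshold frequency, photon energy equals work function:
φ = hf₀

Calculating:
φ = (6.626×10⁻³⁴ J·s)(9.962e+14 Hz)
φ = 4.12 eV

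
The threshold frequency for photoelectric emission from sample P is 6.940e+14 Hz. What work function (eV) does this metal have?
2.87 eV

At the threshold frequency, photon energy equals work function:
φ = hf₀

Calculating:
φ = (6.626×10⁻³⁴ J·s)(6.940e+14 Hz)
φ = 2.87 eV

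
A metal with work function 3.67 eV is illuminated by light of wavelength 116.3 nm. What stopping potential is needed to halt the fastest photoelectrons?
6.9907 V

The stopping potential V_s satisfies: eV_s = KE_max

First, find KE_max using Einstein's equation:
E_photon = hc/λ = 10.6607 eV
KE_max = E_photon - φ = 10.6607 - 3.67 = 6.9907 eV

Since eV_s = KE_max:
V_s = KE_max/e = 6.9907 V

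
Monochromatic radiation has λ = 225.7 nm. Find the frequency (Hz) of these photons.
1.3283e+15 Hz

Using the wave equation: c = fλ

Solving for frequency:
f = c/λ = (3×10⁸ m/s) / (225.7×10⁻⁹ m)
f = 1.3283e+15 Hz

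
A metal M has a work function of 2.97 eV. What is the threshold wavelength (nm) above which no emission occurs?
417.46 nm

The threshold wavelength is when the photon energy equals the work function:
hc/λ₀ = φ

Solving for λ₀:
λ₀ = hc/φ = (6.626×10⁻³⁴ J·s)(3×10⁸ m/s) / (2.97 eV × 1.602×10⁻¹⁹ J/eV)
λ₀ = 417.46 nm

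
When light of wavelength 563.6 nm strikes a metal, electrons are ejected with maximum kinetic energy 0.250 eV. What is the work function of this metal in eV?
1.95 eV

From Einstein's photoelectric equation: KE_max = hf - φ = hc/λ - φ

Rearranging for φ:
φ = hc/λ - KE_max

Calculate photon energy:
E_photon = hc/λ = 2.1999 eV

Therefore:
φ = 2.1999 - 0.250 = 1.95 eV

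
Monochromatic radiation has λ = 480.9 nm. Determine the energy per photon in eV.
2.5782 eV

Using E = hf = hc/λ:

E = hc/λ = (6.626×10⁻³⁴ J·s)(3×10⁸ m/s) / (480.9×10⁻⁹ m)
E = 2.5782 eV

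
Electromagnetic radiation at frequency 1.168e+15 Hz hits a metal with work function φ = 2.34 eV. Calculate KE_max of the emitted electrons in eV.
2.4905 eV

Using Einstein's photoelectric equation: KE_max = hf - φ

First, calculate the photon energy:
E_photon = hf = (6.626×10⁻³⁴ J·s)(1.168e+15 Hz)
E_photon = 4.8305 eV

Then, the maximum kinetic energy:
KE_max = E_photon - φ = 4.8305 eV - 2.34 eV = 2.4905 eV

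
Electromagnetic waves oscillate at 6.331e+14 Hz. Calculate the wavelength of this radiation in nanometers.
473.53 nm

Using the wave equation: c = fλ

Solving for wavelength:
λ = c/f = (3×10⁸ m/s) / (6.331e+14 Hz)
λ = 473.53 nm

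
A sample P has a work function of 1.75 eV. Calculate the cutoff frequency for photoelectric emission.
4.2315e+14 Hz

The threshold frequency is when the photon energy equals the work function:
hf₀ = φ

Solving for f₀:
f₀ = φ/h = (1.75 eV × 1.602×10⁻¹⁹ J/eV) / (6.626×10⁻³⁴ J·s)
f₀ = 4.2315e+14 Hz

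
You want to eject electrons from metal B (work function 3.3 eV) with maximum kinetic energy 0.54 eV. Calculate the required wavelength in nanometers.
322.88 nm

From Einstein's equation: KE_max = hc/λ - φ

Rearranging for λ:
hc/λ = KE_max + φ
λ = hc/(KE_max + φ)

Required photon energy:
E_photon = KE_max + φ = 0.54 + 3.3 = 3.84 eV

Required wavelength:
λ = hc/E_photon = (6.626×10⁻³⁴)(3×10⁸) / (3.84 × 1.602×10⁻¹⁹)
λ = 322.88 nm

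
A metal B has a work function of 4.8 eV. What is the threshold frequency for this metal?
1.1606e+15 Hz

The threshold frequency is when the photon energy equals the work function:
hf₀ = φ

Solving for f₀:
f₀ = φ/h = (4.8 eV × 1.602×10⁻¹⁹ J/eV) / (6.626×10⁻³⁴ J·s)
f₀ = 1.1606e+15 Hz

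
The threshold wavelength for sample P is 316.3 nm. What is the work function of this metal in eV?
3.92 eV

At the threshold wavelength, photon energy equals work function:
φ = hc/λ₀

Calculating:
φ = (6.626×10⁻³⁴ J·s)(3×10⁸ m/s) / (316.3×10⁻⁹ m)
φ = 3.92 eV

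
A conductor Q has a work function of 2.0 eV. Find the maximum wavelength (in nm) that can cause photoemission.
619.92 nm

The threshold wavelength is when the photon energy equals the work function:
hc/λ₀ = φ

Solving for λ₀:
λ₀ = hc/φ = (6.626×10⁻³⁴ J·s)(3×10⁸ m/s) / (2.0 eV × 1.602×10⁻¹⁹ J/eV)
λ₀ = 619.92 nm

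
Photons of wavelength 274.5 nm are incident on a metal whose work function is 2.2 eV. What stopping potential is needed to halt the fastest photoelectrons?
2.3167 V

The stopping potential V_s satisfies: eV_s = KE_max

First, find KE_max using Einstein's equation:
E_photon = hc/λ = 4.5167 eV
KE_max = E_photon - φ = 4.5167 - 2.2 = 2.3167 eV

Since eV_s = KE_max:
V_s = KE_max/e = 2.3167 V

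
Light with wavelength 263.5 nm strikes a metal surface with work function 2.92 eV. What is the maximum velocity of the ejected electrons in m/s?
7.9246e+05 m/s

First, find the maximum kinetic energy:
E_photon = hc/λ = 4.7053 eV
KE_max = E_photon - φ = 4.7053 - 2.92 = 1.7853 eV

Convert to Joules: KE_max = 1.7853 × 1.602×10⁻¹⁹ J = 2.8603e-19 J

Then use KE = ½mv² to find velocity:
v = √(2·KE/m) = √(2 × 2.8603e-19 J / 9.109e-31 kg)
v = 7.9246e+05 m/s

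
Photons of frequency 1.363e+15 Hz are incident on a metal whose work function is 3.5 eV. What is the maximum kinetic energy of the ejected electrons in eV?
2.1369 eV

Using Einstein's photoelectric equation: KE_max = hf - φ

First, calculate the photon energy:
E_photon = hf = (6.626×10⁻³⁴ J·s)(1.363e+15 Hz)
E_photon = 5.6369 eV

Then, the maximum kinetic energy:
KE_max = E_photon - φ = 5.6369 eV - 3.5 eV = 2.1369 eV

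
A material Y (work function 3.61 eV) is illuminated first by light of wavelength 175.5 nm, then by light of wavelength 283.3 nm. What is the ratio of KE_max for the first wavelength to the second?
4.5074

Using Einstein's equation: KE_max = hc/λ - φ

For λ₁ = 175.5 nm:
E₁ = hc/λ₁ = 7.0646 eV
KE₁ = E₁ - φ = 7.0646 - 3.61 = 3.4546 eV

For λ₂ = 283.3 nm:
E₂ = hc/λ₂ = 4.3764 eV
KE₂ = E₂ - φ = 4.3764 - 3.61 = 0.7664 eV

Ratio: KE₁/KE₂ = 3.4546/0.7664 = 4.5074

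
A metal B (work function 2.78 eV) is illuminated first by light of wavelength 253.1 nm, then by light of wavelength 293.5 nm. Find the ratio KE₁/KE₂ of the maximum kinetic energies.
1.4669

Using Einstein's equation: KE_max = hc/λ - φ

For λ₁ = 253.1 nm:
E₁ = hc/λ₁ = 4.8986 eV
KE₁ = E₁ - φ = 4.8986 - 2.78 = 2.1186 eV

For λ₂ = 293.5 nm:
E₂ = hc/λ₂ = 4.2243 eV
KE₂ = E₂ - φ = 4.2243 - 2.78 = 1.4443 eV

Ratio: KE₁/KE₂ = 2.1186/1.4443 = 1.4669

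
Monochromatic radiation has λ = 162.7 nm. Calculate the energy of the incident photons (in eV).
7.6204 eV

Using E = hf = hc/λ:

E = hc/λ = (6.626×10⁻³⁴ J·s)(3×10⁸ m/s) / (162.7×10⁻⁹ m)
E = 7.6204 eV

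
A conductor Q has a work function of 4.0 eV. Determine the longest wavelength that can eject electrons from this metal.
309.96 nm

The threshold wavelength is when the photon energy equals the work function:
hc/λ₀ = φ

Solving for λ₀:
λ₀ = hc/φ = (6.626×10⁻³⁴ J·s)(3×10⁸ m/s) / (4.0 eV × 1.602×10⁻¹⁹ J/eV)
λ₀ = 309.96 nm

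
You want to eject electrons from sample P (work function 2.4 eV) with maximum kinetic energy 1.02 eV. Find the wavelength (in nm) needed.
362.53 nm

From Einstein's equation: KE_max = hc/λ - φ

Rearranging for λ:
hc/λ = KE_max + φ
λ = hc/(KE_max + φ)

Required photon energy:
E_photon = KE_max + φ = 1.02 + 2.4 = 3.42 eV

Required wavelength:
λ = hc/E_photon = (6.626×10⁻³⁴)(3×10⁸) / (3.42 × 1.602×10⁻¹⁹)
λ = 362.53 nm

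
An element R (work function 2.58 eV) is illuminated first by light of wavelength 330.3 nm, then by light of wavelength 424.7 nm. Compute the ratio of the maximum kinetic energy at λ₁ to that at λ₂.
3.4588

Using Einstein's equation: KE_max = hc/λ - φ

For λ₁ = 330.3 nm:
E₁ = hc/λ₁ = 3.7537 eV
KE₁ = E₁ - φ = 3.7537 - 2.58 = 1.1737 eV

For λ₂ = 424.7 nm:
E₂ = hc/λ₂ = 2.9193 eV
KE₂ = E₂ - φ = 2.9193 - 2.58 = 0.3393 eV

Ratio: KE₁/KE₂ = 1.1737/0.3393 = 3.4588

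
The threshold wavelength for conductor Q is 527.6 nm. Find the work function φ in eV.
2.35 eV

At the threshold wavelength, photon energy equals work function:
φ = hc/λ₀

Calculating:
φ = (6.626×10⁻³⁴ J·s)(3×10⁸ m/s) / (527.6×10⁻⁹ m)
φ = 2.35 eV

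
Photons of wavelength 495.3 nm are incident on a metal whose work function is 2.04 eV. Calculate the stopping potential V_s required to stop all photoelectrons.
0.4632 V

The stopping potential V_s satisfies: eV_s = KE_max

First, find KE_max using Einstein's equation:
E_photon = hc/λ = 2.5032 eV
KE_max = E_photon - φ = 2.5032 - 2.04 = 0.4632 eV

Since eV_s = KE_max:
V_s = KE_max/e = 0.4632 V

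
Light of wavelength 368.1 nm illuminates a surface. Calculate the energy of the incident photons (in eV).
3.3682 eV

Using E = hf = hc/λ:

E = hc/λ = (6.626×10⁻³⁴ J·s)(3×10⁸ m/s) / (368.1×10⁻⁹ m)
E = 3.3682 eV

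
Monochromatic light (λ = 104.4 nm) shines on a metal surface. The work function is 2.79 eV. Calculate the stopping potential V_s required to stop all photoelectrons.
9.0859 V

The stopping potential V_s satisfies: eV_s = KE_max

First, find KE_max using Einstein's equation:
E_photon = hc/λ = 11.8759 eV
KE_max = E_photon - φ = 11.8759 - 2.79 = 9.0859 eV

Since eV_s = KE_max:
V_s = KE_max/e = 9.0859 V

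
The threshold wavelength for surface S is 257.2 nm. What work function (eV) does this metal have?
4.82 eV

At the threshold wavelength, photon energy equals work function:
φ = hc/λ₀

Calculating:
φ = (6.626×10⁻³⁴ J·s)(3×10⁸ m/s) / (257.2×10⁻⁹ m)
φ = 4.82 eV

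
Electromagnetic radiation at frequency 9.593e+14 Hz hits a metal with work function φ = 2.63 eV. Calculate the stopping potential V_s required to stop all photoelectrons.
1.3373 V

The stopping potential V_s satisfies: eV_s = KE_max

First, find KE_max using Einstein's equation:
E_photon = hf = (6.626×10⁻³⁴ J·s)(9.593e+14 Hz) = 3.9673 eV
KE_max = E_photon - φ = 3.9673 - 2.63 = 1.3373 eV

Since eV_s = KE_max:
V_s = KE_max/e = 1.3373 V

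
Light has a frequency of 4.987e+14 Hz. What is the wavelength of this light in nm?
601.15 nm

Using the wave equation: c = fλ

Solving for wavelength:
λ = c/f = (3×10⁸ m/s) / (4.987e+14 Hz)
λ = 601.15 nm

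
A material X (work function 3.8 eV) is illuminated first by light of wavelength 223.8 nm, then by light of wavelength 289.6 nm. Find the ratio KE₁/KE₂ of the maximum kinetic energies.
3.6157

Using Einstein's equation: KE_max = hc/λ - φ

For λ₁ = 223.8 nm:
E₁ = hc/λ₁ = 5.5400 eV
KE₁ = E₁ - φ = 5.5400 - 3.8 = 1.7400 eV

For λ₂ = 289.6 nm:
E₂ = hc/λ₂ = 4.2812 eV
KE₂ = E₂ - φ = 4.2812 - 3.8 = 0.4812 eV

Ratio: KE₁/KE₂ = 1.7400/0.4812 = 3.6157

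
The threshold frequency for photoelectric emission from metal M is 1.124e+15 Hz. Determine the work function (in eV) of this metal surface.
4.65 eV

At the threshold frequency, photon energy equals work function:
φ = hf₀

Calculating:
φ = (6.626×10⁻³⁴ J·s)(1.124e+15 Hz)
φ = 4.65 eV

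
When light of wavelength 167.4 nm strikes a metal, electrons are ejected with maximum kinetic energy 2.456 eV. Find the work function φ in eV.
4.95 eV

From Einstein's photoelectric equation: KE_max = hf - φ = hc/λ - φ

Rearranging for φ:
φ = hc/λ - KE_max

Calculate photon energy:
E_photon = hc/λ = 7.4065 eV

Therefore:
φ = 7.4065 - 2.456 = 4.95 eV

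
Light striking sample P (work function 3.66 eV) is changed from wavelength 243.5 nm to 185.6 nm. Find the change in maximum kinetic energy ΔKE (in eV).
1.5884 eV

Using Einstein's equation: KE_max = hc/λ - φ

For λ₁ = 243.5 nm:
KE₁ = hc/λ₁ - φ = 5.0918 - 3.66 = 1.4318 eV

For λ₂ = 185.6 nm:
KE₂ = hc/λ₂ - φ = 6.6802 - 3.66 = 3.0202 eV

Change in KE:
ΔKE = KE₂ - KE₁ = 3.0202 - 1.4318 = 1.5884 eV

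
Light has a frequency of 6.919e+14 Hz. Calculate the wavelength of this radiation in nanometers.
433.29 nm

Using the wave equation: c = fλ

Solving for wavelength:
λ = c/f = (3×10⁸ m/s) / (6.919e+14 Hz)
λ = 433.29 nm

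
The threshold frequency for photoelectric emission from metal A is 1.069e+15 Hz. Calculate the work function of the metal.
4.42 eV

At the threshold frequency, photon energy equals work function:
φ = hf₀

Calculating:
φ = (6.626×10⁻³⁴ J·s)(1.069e+15 Hz)
φ = 4.42 eV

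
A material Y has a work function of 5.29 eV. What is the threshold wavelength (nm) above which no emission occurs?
234.37 nm

The threshold wavelength is when the photon energy equals the work function:
hc/λ₀ = φ

Solving for λ₀:
λ₀ = hc/φ = (6.626×10⁻³⁴ J·s)(3×10⁸ m/s) / (5.29 eV × 1.602×10⁻¹⁹ J/eV)
λ₀ = 234.37 nm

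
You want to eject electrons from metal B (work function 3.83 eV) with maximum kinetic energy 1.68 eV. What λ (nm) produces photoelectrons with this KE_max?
225.02 nm

From Einstein's equation: KE_max = hc/λ - φ

Rearranging for λ:
hc/λ = KE_max + φ
λ = hc/(KE_max + φ)

Required photon energy:
E_photon = KE_max + φ = 1.68 + 3.83 = 5.51 eV

Required wavelength:
λ = hc/E_photon = (6.626×10⁻³⁴)(3×10⁸) / (5.51 × 1.602×10⁻¹⁹)
λ = 225.02 nm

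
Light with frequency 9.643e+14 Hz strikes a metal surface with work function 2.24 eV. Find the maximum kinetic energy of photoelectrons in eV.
1.7480 eV

Using Einstein's photoelectric equation: KE_max = hf - φ

First, calculate the photon energy:
E_photon = hf = (6.626×10⁻³⁴ J·s)(9.643e+14 Hz)
E_photon = 3.9880 eV

Then, the maximum kinetic energy:
KE_max = E_photon - φ = 3.9880 eV - 2.24 eV = 1.7480 eV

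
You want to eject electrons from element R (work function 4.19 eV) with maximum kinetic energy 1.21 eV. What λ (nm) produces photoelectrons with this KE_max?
229.60 nm

From Einstein's equation: KE_max = hc/λ - φ

Rearranging for λ:
hc/λ = KE_max + φ
λ = hc/(KE_max + φ)

Required photon energy:
E_photon = KE_max + φ = 1.21 + 4.19 = 5.40 eV

Required wavelength:
λ = hc/E_photon = (6.626×10⁻³⁴)(3×10⁸) / (5.40 × 1.602×10⁻¹⁹)
λ = 229.60 nm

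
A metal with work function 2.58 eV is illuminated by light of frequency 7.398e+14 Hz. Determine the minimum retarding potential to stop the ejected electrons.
0.4796 V

The stopping potential V_s satisfies: eV_s = KE_max

First, find KE_max using Einstein's equation:
E_photon = hf = (6.626×10⁻³⁴ J·s)(7.398e+14 Hz) = 3.0596 eV
KE_max = E_photon - φ = 3.0596 - 2.58 = 0.4796 eV

Since eV_s = KE_max:
V_s = KE_max/e = 0.4796 V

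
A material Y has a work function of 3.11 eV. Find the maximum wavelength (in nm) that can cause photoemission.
398.66 nm

The threshold wavelength is when the photon energy equals the work function:
hc/λ₀ = φ

Solving for λ₀:
λ₀ = hc/φ = (6.626×10⁻³⁴ J·s)(3×10⁸ m/s) / (3.11 eV × 1.602×10⁻¹⁹ J/eV)
λ₀ = 398.66 nm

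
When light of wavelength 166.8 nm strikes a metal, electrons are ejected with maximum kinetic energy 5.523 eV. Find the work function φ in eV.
1.91 eV

From Einstein's photoelectric equation: KE_max = hf - φ = hc/λ - φ

Rearranging for φ:
φ = hc/λ - KE_max

Calculate photon energy:
E_photon = hc/λ = 7.4331 eV

Therefore:
φ = 7.4331 - 5.523 = 1.91 eV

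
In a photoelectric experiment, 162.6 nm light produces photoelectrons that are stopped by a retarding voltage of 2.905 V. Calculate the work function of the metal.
4.72 eV

The stopping potential gives the maximum kinetic energy: KE_max = eV_s = 2.905 eV

From Einstein's photoelectric equation: KE_max = hc/λ - φ
Rearranging: φ = hc/λ - KE_max

Calculate photon energy:
E_photon = hc/λ = (6.626×10⁻³⁴ J·s)(3×10⁸ m/s) / (162.6×10⁻⁹ m) = 7.6251 eV

Therefore:
φ = 7.6251 - 2.905 = 4.72 eV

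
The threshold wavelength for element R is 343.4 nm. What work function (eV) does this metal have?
3.61 eV

At the threshold wavelength, photon energy equals work function:
φ = hc/λ₀

Calculating:
φ = (6.626×10⁻³⁴ J·s)(3×10⁸ m/s) / (343.4×10⁻⁹ m)
φ = 3.61 eV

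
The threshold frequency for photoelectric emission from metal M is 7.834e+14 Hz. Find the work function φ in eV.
3.24 eV

At the threshold frequency, photon energy equals work function:
φ = hf₀

Calculating:
φ = (6.626×10⁻³⁴ J·s)(7.834e+14 Hz)
φ = 3.24 eV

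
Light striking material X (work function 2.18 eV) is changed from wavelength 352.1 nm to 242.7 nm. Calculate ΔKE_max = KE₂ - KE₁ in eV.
1.5873 eV

Using Einstein's equation: KE_max = hc/λ - φ

For λ₁ = 352.1 nm:
KE₁ = hc/λ₁ - φ = 3.5213 - 2.18 = 1.3413 eV

For λ₂ = 242.7 nm:
KE₂ = hc/λ₂ - φ = 5.1085 - 2.18 = 2.9285 eV

Change in KE:
ΔKE = KE₂ - KE₁ = 2.9285 - 1.3413 = 1.5873 eV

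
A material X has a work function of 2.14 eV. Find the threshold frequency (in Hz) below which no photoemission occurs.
5.1745e+14 Hz

The threshold frequency is when the photon energy equals the work function:
hf₀ = φ

Solving for f₀:
f₀ = φ/h = (2.14 eV × 1.602×10⁻¹⁹ J/eV) / (6.626×10⁻³⁴ J·s)
f₀ = 5.1745e+14 Hz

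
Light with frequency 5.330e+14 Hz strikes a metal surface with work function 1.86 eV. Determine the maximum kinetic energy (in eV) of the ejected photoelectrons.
0.3443 eV

Using Einstein's photoelectric equation: KE_max = hf - φ

First, calculate the photon energy:
E_photon = hf = (6.626×10⁻³⁴ J·s)(5.330e+14 Hz)
E_photon = 2.2043 eV

Then, the maximum kinetic energy:
KE_max = E_photon - φ = 2.2043 eV - 1.86 eV = 0.3443 eV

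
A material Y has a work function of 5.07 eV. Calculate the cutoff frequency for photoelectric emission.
1.2259e+15 Hz

The threshold frequency is when the photon energy equals the work function:
hf₀ = φ

Solving for f₀:
f₀ = φ/h = (5.07 eV × 1.602×10⁻¹⁹ J/eV) / (6.626×10⁻³⁴ J·s)
f₀ = 1.2259e+15 Hz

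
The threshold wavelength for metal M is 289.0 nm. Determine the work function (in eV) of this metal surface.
4.29 eV

At the threshold wavelength, photon energy equals work function:
φ = hc/λ₀

Calculating:
φ = (6.626×10⁻³⁴ J·s)(3×10⁸ m/s) / (289.0×10⁻⁹ m)
φ = 4.29 eV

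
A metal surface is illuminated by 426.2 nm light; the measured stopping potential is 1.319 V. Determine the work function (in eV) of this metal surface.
1.59 eV

The stopping potential gives the maximum kinetic energy: KE_max = eV_s = 1.319 eV

From Einstein's photoelectric equation: KE_max = hc/λ - φ
Rearranging: φ = hc/λ - KE_max

Calculate photon energy:
E_photon = hc/λ = (6.626×10⁻³⁴ J·s)(3×10⁸ m/s) / (426.2×10⁻⁹ m) = 2.9091 eV

Therefore:
φ = 2.9091 - 1.319 = 1.59 eV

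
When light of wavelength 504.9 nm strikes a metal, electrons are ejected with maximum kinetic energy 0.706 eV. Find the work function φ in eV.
1.75 eV

From Einstein's photoelectric equation: KE_max = hf - φ = hc/λ - φ

Rearranging for φ:
φ = hc/λ - KE_max

Calculate photon energy:
E_photon = hc/λ = 2.4556 eV

Therefore:
φ = 2.4556 - 0.706 = 1.75 eV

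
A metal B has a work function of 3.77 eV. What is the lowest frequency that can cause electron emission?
9.1158e+14 Hz

The threshold frequency is when the photon energy equals the work function:
hf₀ = φ

Solving for f₀:
f₀ = φ/h = (3.77 eV × 1.602×10⁻¹⁹ J/eV) / (6.626×10⁻³⁴ J·s)
f₀ = 9.1158e+14 Hz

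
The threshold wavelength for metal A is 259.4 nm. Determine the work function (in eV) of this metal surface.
4.78 eV

At the threshold wavelength, photon energy equals work function:
φ = hc/λ₀

Calculating:
φ = (6.626×10⁻³⁴ J·s)(3×10⁸ m/s) / (259.4×10⁻⁹ m)
φ = 4.78 eV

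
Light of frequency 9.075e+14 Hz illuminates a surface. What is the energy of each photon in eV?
3.7531 eV

Using E = hf:

E = hf = (6.626×10⁻³⁴ J·s)(9.075e+14 Hz)
E = 3.7531 eV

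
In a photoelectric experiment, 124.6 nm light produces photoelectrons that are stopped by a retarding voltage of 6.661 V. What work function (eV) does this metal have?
3.29 eV

The stopping potential gives the maximum kinetic energy: KE_max = eV_s = 6.661 eV

From Einstein's photoelectric equation: KE_max = hc/λ - φ
Rearranging: φ = hc/λ - KE_max

Calculate photon energy:
E_photon = hc/λ = (6.626×10⁻³⁴ J·s)(3×10⁸ m/s) / (124.6×10⁻⁹ m) = 9.9506 eV

Therefore:
φ = 9.9506 - 6.661 = 3.29 eV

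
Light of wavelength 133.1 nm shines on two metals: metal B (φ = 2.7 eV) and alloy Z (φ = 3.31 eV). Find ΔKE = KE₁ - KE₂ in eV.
0.6100 eV

Using KE_max = hc/λ - φ for each metal:

Photon energy: E = hc/λ = 9.3151 eV

For metal B (φ₁ = 2.7 eV):
KE₁ = E - φ₁ = 9.3151 - 2.7 = 6.6151 eV

For alloy Z (φ₂ = 3.31 eV):
KE₂ = E - φ₂ = 9.3151 - 3.31 = 6.0051 eV

Difference:
ΔKE = KE₁ - KE₂ = 6.6151 - 6.0051 = 0.6100 eV

Note: The difference equals the difference in work functions: 3.31 - 2.7 = 0.61 eV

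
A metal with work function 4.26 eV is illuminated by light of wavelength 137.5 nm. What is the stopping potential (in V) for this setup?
4.7570 V

The stopping potential V_s satisfies: eV_s = KE_max

First, find KE_max using Einstein's equation:
E_photon = hc/λ = 9.0170 eV
KE_max = E_photon - φ = 9.0170 - 4.26 = 4.7570 eV

Since eV_s = KE_max:
V_s = KE_max/e = 4.7570 V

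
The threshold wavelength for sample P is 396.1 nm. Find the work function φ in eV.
3.13 eV

At the threshold wavelength, photon energy equals work function:
φ = hc/λ₀

Calculating:
φ = (6.626×10⁻³⁴ J·s)(3×10⁸ m/s) / (396.1×10⁻⁹ m)
φ = 3.13 eV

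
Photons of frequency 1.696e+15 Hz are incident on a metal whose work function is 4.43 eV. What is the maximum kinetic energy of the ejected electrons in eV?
2.5841 eV

Using Einstein's photoelectric equation: KE_max = hf - φ

First, calculate the photon energy:
E_photon = hf = (6.626×10⁻³⁴ J·s)(1.696e+15 Hz)
E_photon = 7.0141 eV

Then, the maximum kinetic energy:
KE_max = E_photon - φ = 7.0141 eV - 4.43 eV = 2.5841 eV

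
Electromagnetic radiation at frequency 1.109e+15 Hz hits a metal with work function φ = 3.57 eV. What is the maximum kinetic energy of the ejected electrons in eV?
1.0165 eV

Using Einstein's photoelectric equation: KE_max = hf - φ

First, calculate the photon energy:
E_photon = hf = (6.626×10⁻³⁴ J·s)(1.109e+15 Hz)
E_photon = 4.5865 eV

Then, the maximum kinetic energy:
KE_max = E_photon - φ = 4.5865 eV - 3.57 eV = 1.0165 eV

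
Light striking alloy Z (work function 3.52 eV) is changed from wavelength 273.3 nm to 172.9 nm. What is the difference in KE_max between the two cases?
2.6343 eV

Using Einstein's equation: KE_max = hc/λ - φ

For λ₁ = 273.3 nm:
KE₁ = hc/λ₁ - φ = 4.5366 - 3.52 = 1.0166 eV

For λ₂ = 172.9 nm:
KE₂ = hc/λ₂ - φ = 7.1709 - 3.52 = 3.6509 eV

Change in KE:
ΔKE = KE₂ - KE₁ = 3.6509 - 1.0166 = 2.6343 eV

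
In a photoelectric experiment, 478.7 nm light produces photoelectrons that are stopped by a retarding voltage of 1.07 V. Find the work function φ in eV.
1.52 eV

The stopping potential gives the maximum kinetic energy: KE_max = eV_s = 1.07 eV

From Einstein's photoelectric equation: KE_max = hc/λ - φ
Rearranging: φ = hc/λ - KE_max

Calculate photon energy:
E_photon = hc/λ = (6.626×10⁻³⁴ J·s)(3×10⁸ m/s) / (478.7×10⁻⁹ m) = 2.5900 eV

Therefore:
φ = 2.5900 - 1.07 = 1.52 eV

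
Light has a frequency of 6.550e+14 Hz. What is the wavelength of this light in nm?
457.70 nm

Using the wave equation: c = fλ

Solving for wavelength:
λ = c/f = (3×10⁸ m/s) / (6.550e+14 Hz)
λ = 457.70 nm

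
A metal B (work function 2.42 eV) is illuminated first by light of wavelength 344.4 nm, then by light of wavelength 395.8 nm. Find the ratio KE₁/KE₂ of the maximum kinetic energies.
1.6562

Using Einstein's equation: KE_max = hc/λ - φ

For λ₁ = 344.4 nm:
E₁ = hc/λ₁ = 3.6000 eV
KE₁ = E₁ - φ = 3.6000 - 2.42 = 1.1800 eV

For λ₂ = 395.8 nm:
E₂ = hc/λ₂ = 3.1325 eV
KE₂ = E₂ - φ = 3.1325 - 2.42 = 0.7125 eV

Ratio: KE₁/KE₂ = 1.1800/0.7125 = 1.6562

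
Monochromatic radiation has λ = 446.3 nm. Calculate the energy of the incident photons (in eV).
2.7780 eV

Using E = hf = hc/λ:

E = hc/λ = (6.626×10⁻³⁴ J·s)(3×10⁸ m/s) / (446.3×10⁻⁹ m)
E = 2.7780 eV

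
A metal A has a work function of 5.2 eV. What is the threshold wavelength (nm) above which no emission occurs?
238.43 nm

The threshold wavelength is when the photon energy equals the work function:
hc/λ₀ = φ

Solving for λ₀:
λ₀ = hc/φ = (6.626×10⁻³⁴ J·s)(3×10⁸ m/s) / (5.2 eV × 1.602×10⁻¹⁹ J/eV)
λ₀ = 238.43 nm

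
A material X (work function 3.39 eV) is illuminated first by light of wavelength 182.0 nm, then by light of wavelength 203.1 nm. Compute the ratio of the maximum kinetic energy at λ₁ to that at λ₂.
1.2607

Using Einstein's equation: KE_max = hc/λ - φ

For λ₁ = 182.0 nm:
E₁ = hc/λ₁ = 6.8123 eV
KE₁ = E₁ - φ = 6.8123 - 3.39 = 3.4223 eV

For λ₂ = 203.1 nm:
E₂ = hc/λ₂ = 6.1046 eV
KE₂ = E₂ - φ = 6.1046 - 3.39 = 2.7146 eV

Ratio: KE₁/KE₂ = 3.4223/2.7146 = 1.2607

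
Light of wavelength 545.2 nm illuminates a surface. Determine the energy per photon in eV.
2.2741 eV

Using E = hf = hc/λ:

E = hc/λ = (6.626×10⁻³⁴ J·s)(3×10⁸ m/s) / (545.2×10⁻⁹ m)
E = 2.2741 eV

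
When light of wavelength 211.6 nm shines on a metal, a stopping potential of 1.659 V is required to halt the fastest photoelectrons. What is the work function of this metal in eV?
4.20 eV

The stopping potential gives the maximum kinetic energy: KE_max = eV_s = 1.659 eV

From Einstein's photoelectric equation: KE_max = hc/λ - φ
Rearranging: φ = hc/λ - KE_max

Calculate photon energy:
E_photon = hc/λ = (6.626×10⁻³⁴ J·s)(3×10⁸ m/s) / (211.6×10⁻⁹ m) = 5.8594 eV

Therefore:
φ = 5.8594 - 1.659 = 4.20 eV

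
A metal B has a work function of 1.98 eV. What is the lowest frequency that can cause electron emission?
4.7876e+14 Hz

The threshold frequency is when the photon energy equals the work function:
hf₀ = φ

Solving for f₀:
f₀ = φ/h = (1.98 eV × 1.602×10⁻¹⁹ J/eV) / (6.626×10⁻³⁴ J·s)
f₀ = 4.7876e+14 Hz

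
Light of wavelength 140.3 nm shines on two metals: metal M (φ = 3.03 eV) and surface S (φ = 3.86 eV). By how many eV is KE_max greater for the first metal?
0.8300 eV

Using KE_max = hc/λ - φ for each metal:

Photon energy: E = hc/λ = 8.8371 eV

For metal M (φ₁ = 3.03 eV):
KE₁ = E - φ₁ = 8.8371 - 3.03 = 5.8071 eV

For surface S (φ₂ = 3.86 eV):
KE₂ = E - φ₂ = 8.8371 - 3.86 = 4.9771 eV

Difference:
ΔKE = KE₁ - KE₂ = 5.8071 - 4.9771 = 0.8300 eV

Note: The difference equals the difference in work functions: 3.86 - 3.03 = 0.83 eV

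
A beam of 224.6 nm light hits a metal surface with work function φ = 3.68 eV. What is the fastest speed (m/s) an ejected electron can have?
8.0456e+05 m/s

First, find the maximum kinetic energy:
E_photon = hc/λ = 5.5202 eV
KE_max = E_photon - φ = 5.5202 - 3.68 = 1.8402 eV

Convert to Joules: KE_max = 1.8402 × 1.602×10⁻¹⁹ J = 2.9484e-19 J

Then use KE = ½mv² to find velocity:
v = √(2·KE/m) = √(2 × 2.9484e-19 J / 9.109e-31 kg)
v = 8.0456e+05 m/s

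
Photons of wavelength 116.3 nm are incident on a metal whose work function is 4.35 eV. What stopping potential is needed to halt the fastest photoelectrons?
6.3107 V

The stopping potential V_s satisfies: eV_s = KE_max

First, find KE_max using Einstein's equation:
E_photon = hc/λ = 10.6607 eV
KE_max = E_photon - φ = 10.6607 - 4.35 = 6.3107 eV

Since eV_s = KE_max:
V_s = KE_max/e = 6.3107 V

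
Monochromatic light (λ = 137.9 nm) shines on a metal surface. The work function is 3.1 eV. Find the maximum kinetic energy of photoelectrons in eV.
5.8909 eV

Using Einstein's photoelectric equation: KE_max = hf - φ = hc/λ - φ

First, calculate the photon energy:
E_photon = hc/λ = (6.626×10⁻³⁴ J·s)(3×10⁸ m/s) / (137.9×10⁻⁹ m)
E_photon = 8.9909 eV

Then, the maximum kinetic energy:
KE_max = E_photon - φ = 8.9909 eV - 3.1 eV = 5.8909 eV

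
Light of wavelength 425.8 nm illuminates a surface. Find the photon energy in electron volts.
2.9118 eV

Using E = hf = hc/λ:

E = hc/λ = (6.626×10⁻³⁴ J·s)(3×10⁸ m/s) / (425.8×10⁻⁹ m)
E = 2.9118 eV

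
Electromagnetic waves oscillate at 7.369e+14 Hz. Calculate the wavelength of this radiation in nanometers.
406.83 nm

Using the wave equation: c = fλ

Solving for wavelength:
λ = c/f = (3×10⁸ m/s) / (7.369e+14 Hz)
λ = 406.83 nm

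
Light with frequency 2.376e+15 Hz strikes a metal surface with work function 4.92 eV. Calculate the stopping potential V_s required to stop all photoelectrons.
4.9063 V

The stopping potential V_s satisfies: eV_s = KE_max

First, find KE_max using Einstein's equation:
E_photon = hf = (6.626×10⁻³⁴ J·s)(2.376e+15 Hz) = 9.8263 eV
KE_max = E_photon - φ = 9.8263 - 4.92 = 4.9063 eV

Since eV_s = KE_max:
V_s = KE_max/e = 4.9063 V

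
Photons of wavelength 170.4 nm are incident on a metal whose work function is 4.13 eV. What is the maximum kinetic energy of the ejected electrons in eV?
3.1461 eV

Using Einstein's photoelectric equation: KE_max = hf - φ = hc/λ - φ

First, calculate the photon energy:
E_photon = hc/λ = (6.626×10⁻³⁴ J·s)(3×10⁸ m/s) / (170.4×10⁻⁹ m)
E_photon = 7.2761 eV

Then, the maximum kinetic energy:
KE_max = E_photon - φ = 7.2761 eV - 4.13 eV = 3.1461 eV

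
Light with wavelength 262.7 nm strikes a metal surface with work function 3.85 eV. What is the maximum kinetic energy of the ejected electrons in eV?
0.8696 eV

Using Einstein's photoelectric equation: KE_max = hf - φ = hc/λ - φ

First, calculate the photon energy:
E_photon = hc/λ = (6.626×10⁻³⁴ J·s)(3×10⁸ m/s) / (262.7×10⁻⁹ m)
E_photon = 4.7196 eV

Then, the maximum kinetic energy:
KE_max = E_photon - φ = 4.7196 eV - 3.85 eV = 0.8696 eV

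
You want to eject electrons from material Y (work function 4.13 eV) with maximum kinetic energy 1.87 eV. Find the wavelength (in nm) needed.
206.64 nm

From Einstein's equation: KE_max = hc/λ - φ

Rearranging for λ:
hc/λ = KE_max + φ
λ = hc/(KE_max + φ)

Required photon energy:
E_photon = KE_max + φ = 1.87 + 4.13 = 6.00 eV

Required wavelength:
λ = hc/E_photon = (6.626×10⁻³⁴)(3×10⁸) / (6.00 × 1.602×10⁻¹⁹)
λ = 206.64 nm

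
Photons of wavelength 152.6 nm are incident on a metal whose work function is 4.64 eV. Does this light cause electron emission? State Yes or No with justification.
Yes

For photoemission, the photon energy must exceed the work function.

Photon energy: E = hc/λ = 8.1248 eV
Work function: φ = 4.64 eV

Since E_photon (8.1248 eV) > φ (4.64 eV), photoemission WILL occur.
The threshold wavelength is λ₀ = hc/φ = 267.2 nm.
Since 152.6 nm < 267.2 nm, the light has sufficient energy.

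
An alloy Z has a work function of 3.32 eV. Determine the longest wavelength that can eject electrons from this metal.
373.45 nm

The threshold wavelength is when the photon energy equals the work function:
hc/λ₀ = φ

Solving for λ₀:
λ₀ = hc/φ = (6.626×10⁻³⁴ J·s)(3×10⁸ m/s) / (3.32 eV × 1.602×10⁻¹⁹ J/eV)
λ₀ = 373.45 nm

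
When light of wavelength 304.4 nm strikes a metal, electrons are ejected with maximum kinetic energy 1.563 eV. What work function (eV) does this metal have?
2.51 eV

From Einstein's photoelectric equation: KE_max = hf - φ = hc/λ - φ

Rearranging for φ:
φ = hc/λ - KE_max

Calculate photon energy:
E_photon = hc/λ = 4.0731 eV

Therefore:
φ = 4.0731 - 1.563 = 2.51 eV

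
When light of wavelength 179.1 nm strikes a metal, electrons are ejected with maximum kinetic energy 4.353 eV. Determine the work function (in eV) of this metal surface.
2.57 eV

From Einstein's photoelectric equation: KE_max = hf - φ = hc/λ - φ

Rearranging for φ:
φ = hc/λ - KE_max

Calculate photon energy:
E_photon = hc/λ = 6.9226 eV

Therefore:
φ = 6.9226 - 4.353 = 2.57 eV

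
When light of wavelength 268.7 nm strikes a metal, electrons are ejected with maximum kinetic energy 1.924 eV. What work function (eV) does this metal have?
2.69 eV

From Einstein's photoelectric equation: KE_max = hf - φ = hc/λ - φ

Rearranging for φ:
φ = hc/λ - KE_max

Calculate photon energy:
E_photon = hc/λ = 4.6142 eV

Therefore:
φ = 4.6142 - 1.924 = 2.69 eV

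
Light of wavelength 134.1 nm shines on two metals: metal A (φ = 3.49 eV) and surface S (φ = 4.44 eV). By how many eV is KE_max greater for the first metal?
0.9500 eV

Using KE_max = hc/λ - φ for each metal:

Photon energy: E = hc/λ = 9.2457 eV

For metal A (φ₁ = 3.49 eV):
KE₁ = E - φ₁ = 9.2457 - 3.49 = 5.7557 eV

For surface S (φ₂ = 4.44 eV):
KE₂ = E - φ₂ = 9.2457 - 4.44 = 4.8057 eV

Difference:
ΔKE = KE₁ - KE₂ = 5.7557 - 4.8057 = 0.9500 eV

Note: The difference equals the difference in work functions: 4.44 - 3.49 = 0.95 eV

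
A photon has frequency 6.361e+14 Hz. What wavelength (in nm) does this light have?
471.30 nm

Using the wave equation: c = fλ

Solving for wavelength:
λ = c/f = (3×10⁸ m/s) / (6.361e+14 Hz)
λ = 471.30 nm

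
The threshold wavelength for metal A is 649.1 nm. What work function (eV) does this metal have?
1.91 eV

At the threshold wavelength, photon energy equals work function:
φ = hc/λ₀

Calculating:
φ = (6.626×10⁻³⁴ J·s)(3×10⁸ m/s) / (649.1×10⁻⁹ m)
φ = 1.91 eV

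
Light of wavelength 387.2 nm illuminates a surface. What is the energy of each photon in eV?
3.2021 eV

Using E = hf = hc/λ:

E = hc/λ = (6.626×10⁻³⁴ J·s)(3×10⁸ m/s) / (387.2×10⁻⁹ m)
E = 3.2021 eV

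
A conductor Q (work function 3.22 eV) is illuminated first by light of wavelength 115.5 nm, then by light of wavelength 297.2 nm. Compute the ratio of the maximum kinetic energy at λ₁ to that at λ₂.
7.8956

Using Einstein's equation: KE_max = hc/λ - φ

For λ₁ = 115.5 nm:
E₁ = hc/λ₁ = 10.7346 eV
KE₁ = E₁ - φ = 10.7346 - 3.22 = 7.5146 eV

For λ₂ = 297.2 nm:
E₂ = hc/λ₂ = 4.1717 eV
KE₂ = E₂ - φ = 4.1717 - 3.22 = 0.9517 eV

Ratio: KE₁/KE₂ = 7.5146/0.9517 = 7.8956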